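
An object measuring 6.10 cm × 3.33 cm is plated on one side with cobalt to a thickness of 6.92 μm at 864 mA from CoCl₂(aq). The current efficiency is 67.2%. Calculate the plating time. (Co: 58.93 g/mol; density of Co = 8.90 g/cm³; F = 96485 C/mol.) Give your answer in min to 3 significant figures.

Plated area = 6.10 × 3.33 = 20.31 cm²
Volume = 20.31 × 6.92×10⁻⁴ cm = 0.01405 cm³
m(Co) = 0.01405 × 8.90 = 0.1250 g
n(Co) = 0.1250 / 58.93 = 0.002121 mol; n(e⁻) = 2 × 0.002121 = 0.004242 mol
Q = 0.004242 × 96485 / 0.672 = 609.1 C
t = 609.1 / 0.864 = 705.0 s = 11.8 min

11.8 min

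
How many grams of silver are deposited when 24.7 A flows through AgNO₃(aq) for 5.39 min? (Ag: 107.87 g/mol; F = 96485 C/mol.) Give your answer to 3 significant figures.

8.93 g

Q = 24.7 A × 323.4 s = 7988 C
n(e⁻) = Q/F = 7988/96485 = 0.08279 mol
Ag⁺ + e⁻ → Ag, so n(Ag) = 0.08279 mol
m = 0.08279 × 107.87 = 8.93 g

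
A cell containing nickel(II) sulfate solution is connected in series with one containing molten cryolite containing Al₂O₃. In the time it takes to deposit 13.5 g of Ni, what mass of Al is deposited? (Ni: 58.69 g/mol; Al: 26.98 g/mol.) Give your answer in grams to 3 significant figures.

n(Ni) = 13.5 / 58.69 = 0.2300 mol
Ni²⁺ + 2e⁻ → Ni, so n(e⁻) = 2 × 0.2300 = 0.4600 mol
Since the cells are in series, n(e⁻) in the Al cell is also 0.4600 mol.
Al³⁺ + 3e⁻ → Al, so n(Al) = 0.4600 / 3 = 0.1533 mol
m(Al) = 0.1533 × 26.98 = 4.14 g

4.14 g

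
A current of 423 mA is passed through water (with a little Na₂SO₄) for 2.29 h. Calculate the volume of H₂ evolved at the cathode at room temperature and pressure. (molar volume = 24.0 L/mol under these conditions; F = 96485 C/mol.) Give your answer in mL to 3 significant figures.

Q = 0.423 A × 8244 s = 3487 C
n(e⁻) = Q/F = 3487/96485 = 0.03614 mol
2H⁺ + 2e⁻ → H₂, so n(H₂) = 0.03614 / 2 = 0.01807 mol
V = 0.01807 × 24.0 = 0.4337 L
= 434 mL

434 mL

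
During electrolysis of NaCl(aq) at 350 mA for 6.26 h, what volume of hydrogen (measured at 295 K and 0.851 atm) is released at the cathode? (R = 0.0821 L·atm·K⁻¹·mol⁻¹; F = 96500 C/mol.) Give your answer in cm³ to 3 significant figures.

Charge passed = 0.350 × 22536 = 7888 C
n(e⁻) = 7888 / 96500 = 0.08174 mol
2H⁺ + 2e⁻ → H₂, so n(H₂) = 0.08174 / 2 = 0.04087 mol
V = nRT/P = 0.04087 × 0.0821 × 295 / 0.851 = 1.163 L
= 1160 cm³

1160 cm³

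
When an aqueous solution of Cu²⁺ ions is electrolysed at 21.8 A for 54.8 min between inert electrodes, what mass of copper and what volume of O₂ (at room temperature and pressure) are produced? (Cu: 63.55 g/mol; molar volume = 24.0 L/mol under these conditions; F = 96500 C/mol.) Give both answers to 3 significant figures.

23.6 g Cu; 4.46 L O₂

Q = 21.8 × 3288 = 71680 C; n(e⁻) = 71680 / 96500 = 0.7428 mol
Cathode: Cu²⁺ + 2e⁻ → Cu → n(Cu) = 0.7428/2 = 0.3714 mol → 23.6 g
Anode: 2H₂O → O₂ + 4H⁺ + 4e⁻ → n(O₂) = 0.7428/4 = 0.1857 mol → 4.46 L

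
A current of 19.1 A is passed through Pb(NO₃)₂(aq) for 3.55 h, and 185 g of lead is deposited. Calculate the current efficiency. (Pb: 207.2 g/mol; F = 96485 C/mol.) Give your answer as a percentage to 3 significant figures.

Q = 19.1 × 12780 = 2.441×10^5 C
n(e⁻) = 2.441×10^5 / 96485 = 2.530 mol
Pb²⁺ + 2e⁻ → Pb, so theoretical n(Pb) = 1.265 mol → 262.1 g
Efficiency = 185 / 262.1 = 0.7058 = 70.6%

70.6%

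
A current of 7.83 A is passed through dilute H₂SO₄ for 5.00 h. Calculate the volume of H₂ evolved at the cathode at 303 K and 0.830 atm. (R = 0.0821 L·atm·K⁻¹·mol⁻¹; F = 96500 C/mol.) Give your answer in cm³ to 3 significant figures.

Charge passed = 7.83 × 18000 = 1.409×10^5 C
Moles of electrons = 1.409×10^5 / 96500 = 1.460 mol
2H⁺ + 2e⁻ → H₂, so n(H₂) = 1.460 / 2 = 0.7300 mol
V = nRT/P = 0.7300 × 0.0821 × 303 / 0.830 = 21.88 L
= 21900 cm³

21900 cm³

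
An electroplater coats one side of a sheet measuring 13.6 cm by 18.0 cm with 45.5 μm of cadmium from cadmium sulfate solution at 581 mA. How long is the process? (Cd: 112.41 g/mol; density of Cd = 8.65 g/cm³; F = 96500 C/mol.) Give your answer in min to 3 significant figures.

475 min

Plated area = 13.6 × 18.0 = 244.8 cm²
Volume = 244.8 × 45.5×10⁻⁴ cm = 1.114 cm³
m(Cd) = 1.114 × 8.65 = 9.636 g
n(Cd) = 9.636 / 112.41 = 0.08572 mol; n(e⁻) = 2 × 0.08572 = 0.1714 mol
Q = 0.1714 × 96500 = 16540 C
t = 16540 / 0.581 = 28470 s = 475 min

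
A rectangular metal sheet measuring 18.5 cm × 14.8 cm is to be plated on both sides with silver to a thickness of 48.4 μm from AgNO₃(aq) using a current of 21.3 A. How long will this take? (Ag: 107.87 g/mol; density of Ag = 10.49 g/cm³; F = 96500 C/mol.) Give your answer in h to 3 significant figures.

Plated area = 2 × 18.5 × 14.8 = 547.6 cm²
Volume = 547.6 × 48.4×10⁻⁴ cm = 2.650 cm³
m(Ag) = 2.650 × 10.49 = 27.80 g
n(Ag) = 27.80 / 107.87 = 0.2577 mol; n(e⁻) = 0.2577 mol
Q = 0.2577 × 96500 = 24870 C
t = 24870 / 21.3 = 1168 s = 0.324 h

0.324 h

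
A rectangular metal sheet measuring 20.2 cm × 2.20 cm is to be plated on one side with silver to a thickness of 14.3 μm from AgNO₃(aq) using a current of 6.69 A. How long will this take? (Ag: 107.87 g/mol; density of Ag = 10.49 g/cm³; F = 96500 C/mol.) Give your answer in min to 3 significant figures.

Plated area = 20.2 × 2.20 = 44.44 cm²
Volume = 44.44 × 14.3×10⁻⁴ cm = 0.06355 cm³
m(Ag) = 0.06355 × 10.49 = 0.6666 g
n(Ag) = 0.6666 / 107.87 = 0.006180 mol; n(e⁻) = 0.006180 mol
Q = 0.006180 × 96500 = 596.4 C
t = 596.4 / 6.69 = 89.15 s = 1.49 min

1.49 min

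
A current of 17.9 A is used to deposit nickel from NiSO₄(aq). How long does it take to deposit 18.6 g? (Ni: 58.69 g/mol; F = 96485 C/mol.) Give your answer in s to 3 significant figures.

3420 s

n(Ni) = 18.6 / 58.69 = 0.3169 mol
Ni²⁺ + 2e⁻ → Ni, so n(e⁻) = 2 × 0.3169 = 0.6338 mol
Q = 0.6338 × 96485 = 61150 C
t = Q / I = 61150 / 17.9 = 3416 s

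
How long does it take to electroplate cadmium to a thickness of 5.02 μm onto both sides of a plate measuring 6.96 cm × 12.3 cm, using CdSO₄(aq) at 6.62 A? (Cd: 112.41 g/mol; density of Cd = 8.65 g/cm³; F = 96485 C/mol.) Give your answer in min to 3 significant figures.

Plated area = 2 × 6.96 × 12.3 = 171.2 cm²
Volume = 171.2 × 5.02×10⁻⁴ cm = 0.08594 cm³
m(Cd) = 0.08594 × 8.65 = 0.7434 g
n(Cd) = 0.7434 / 112.41 = 0.006613 mol; n(e⁻) = 2 × 0.006613 = 0.01323 mol
Q = 0.01323 × 96485 = 1276 C
t = 1276 / 6.62 = 192.7 s = 3.21 min

3.21 min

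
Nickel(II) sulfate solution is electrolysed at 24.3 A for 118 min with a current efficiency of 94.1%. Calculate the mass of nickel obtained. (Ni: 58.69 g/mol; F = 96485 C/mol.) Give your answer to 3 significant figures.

Q = 24.3 × 7080 = 1.720×10^5 C
n(e⁻) = 1.720×10^5 / 96485 = 1.783 mol
Ni²⁺ + 2e⁻ → Ni, so theoretical m(Ni) = 0.8915 × 58.69 = 52.32 g
Actual mass = 94.1% × 52.32 = 49.2 g

49.2 g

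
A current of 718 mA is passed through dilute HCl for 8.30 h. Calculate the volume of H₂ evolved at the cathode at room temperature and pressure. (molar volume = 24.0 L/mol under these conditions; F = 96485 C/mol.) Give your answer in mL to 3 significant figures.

2670 mL

Q = 0.718 A × 29880 s = 21450 C
n(e⁻) = Q/F = 21450/96485 = 0.2223 mol
2H⁺ + 2e⁻ → H₂, so n(H₂) = 0.2223 / 2 = 0.1112 mol
V = 0.1112 × 24.0 = 2.669 L
= 2670 mL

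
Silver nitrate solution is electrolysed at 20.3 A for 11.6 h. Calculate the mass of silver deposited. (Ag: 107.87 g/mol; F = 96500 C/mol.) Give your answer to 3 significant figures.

Q = It = 20.3 × 41760 = 8.477×10^5 C
n(e⁻) = 8.477×10^5 / 96500 = 8.784 mol
Ag⁺ + e⁻ → Ag, so n(Ag) = 8.784 mol
m = 8.784 × 107.87 = 948 g

948 g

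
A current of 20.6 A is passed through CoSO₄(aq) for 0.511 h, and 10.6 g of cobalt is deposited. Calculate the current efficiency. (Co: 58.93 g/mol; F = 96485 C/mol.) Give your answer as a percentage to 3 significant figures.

91.6%

Q = 20.6 × 1839.6 = 37900 C
n(e⁻) = 37900 / 96485 = 0.3928 mol
Co²⁺ + 2e⁻ → Co, so theoretical n(Co) = 0.1964 mol → 11.57 g
Efficiency = 10.6 / 11.57 = 0.9162 = 91.6%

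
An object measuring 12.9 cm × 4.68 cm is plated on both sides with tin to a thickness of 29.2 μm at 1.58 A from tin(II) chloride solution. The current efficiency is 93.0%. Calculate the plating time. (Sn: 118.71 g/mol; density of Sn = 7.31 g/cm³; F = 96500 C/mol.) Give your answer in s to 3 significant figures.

2850 s

Plated area = 2 × 12.9 × 4.68 = 120.7 cm²
Volume = 120.7 × 29.2×10⁻⁴ cm = 0.3524 cm³
m(Sn) = 0.3524 × 7.31 = 2.576 g
n(Sn) = 2.576 / 118.71 = 0.02170 mol; n(e⁻) = 2 × 0.02170 = 0.04340 mol
Q = 0.04340 × 96500 / 0.930 = 4503 C
t = 4503 / 1.58 = 2850 s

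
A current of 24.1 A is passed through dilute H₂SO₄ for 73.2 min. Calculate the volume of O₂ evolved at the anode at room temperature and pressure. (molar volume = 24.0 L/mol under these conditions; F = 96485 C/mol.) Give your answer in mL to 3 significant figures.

6580 mL

Q = It = 24.1 × 4392 = 1.058×10^5 C
n(e⁻) = Q/F = 1.058×10^5/96485 = 1.097 mol
2H₂O → O₂ + 4H⁺ + 4e⁻, so n(O₂) = 1.097 / 4 = 0.2743 mol
V = 0.2743 × 24.0 = 6.583 L
= 6580 mL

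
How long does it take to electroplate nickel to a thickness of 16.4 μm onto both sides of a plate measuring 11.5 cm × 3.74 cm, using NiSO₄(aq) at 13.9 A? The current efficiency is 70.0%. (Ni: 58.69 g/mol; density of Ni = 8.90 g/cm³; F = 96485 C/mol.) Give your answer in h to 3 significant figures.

0.118 h

Plated area = 2 × 11.5 × 3.74 = 86.02 cm²
Volume = 86.02 × 16.4×10⁻⁴ cm = 0.1411 cm³
m(Ni) = 0.1411 × 8.90 = 1.256 g
n(Ni) = 1.256 / 58.69 = 0.02140 mol; n(e⁻) = 2 × 0.02140 = 0.04280 mol
Q = 0.04280 × 96485 / 0.700 = 5899 C
t = 5899 / 13.9 = 424.4 s = 0.118 h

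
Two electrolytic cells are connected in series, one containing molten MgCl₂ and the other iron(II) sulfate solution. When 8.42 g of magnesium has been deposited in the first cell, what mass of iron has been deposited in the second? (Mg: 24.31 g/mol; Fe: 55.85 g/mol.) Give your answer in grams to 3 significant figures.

19.3 g

n(Mg) = 8.42 / 24.31 = 0.3464 mol
Mg²⁺ + 2e⁻ → Mg, so n(e⁻) = 2 × 0.3464 = 0.6928 mol
In series, the same 0.6928 mol of electrons flows through the second cell.
Fe²⁺ + 2e⁻ → Fe, so n(Fe) = 0.6928 / 2 = 0.3464 mol
m(Fe) = 0.3464 × 55.85 = 19.3 g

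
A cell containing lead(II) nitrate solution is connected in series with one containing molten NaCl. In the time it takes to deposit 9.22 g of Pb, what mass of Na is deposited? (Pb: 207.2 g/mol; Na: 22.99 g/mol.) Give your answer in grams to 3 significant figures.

n(Pb) = 9.22 / 207.2 = 0.04450 mol
Pb²⁺ + 2e⁻ → Pb, so n(e⁻) = 2 × 0.04450 = 0.08900 mol
Since the cells are in series, n(e⁻) in the Na cell is also 0.08900 mol.
Na⁺ + e⁻ → Na, so n(Na) = 0.08900 mol
m(Na) = 0.08900 × 22.99 = 2.05 g

2.05 g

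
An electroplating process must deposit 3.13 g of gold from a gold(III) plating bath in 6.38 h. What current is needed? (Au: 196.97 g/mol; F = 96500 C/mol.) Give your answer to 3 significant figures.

n(Au) = 3.13 / 196.97 = 0.01589 mol
Au³⁺ + 3e⁻ → Au, so n(e⁻) = 3 × 0.01589 = 0.04767 mol
Q = 0.04767 × 96500 = 4600 C
I = Q / t = 4600 / 22968 s = 0.200 A

0.200 A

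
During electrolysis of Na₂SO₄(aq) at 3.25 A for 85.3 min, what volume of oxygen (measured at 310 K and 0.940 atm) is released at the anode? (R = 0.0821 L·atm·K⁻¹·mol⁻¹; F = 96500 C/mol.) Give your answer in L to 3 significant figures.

1.17 L

Q = 3.25 A × 5118 s = 16630 C
n(e⁻) = Q/F = 16630/96500 = 0.1723 mol
2H₂O → O₂ + 4H⁺ + 4e⁻, so n(O₂) = 0.1723 / 4 = 0.04308 mol
V = nRT/P = 0.04308 × 0.0821 × 310 / 0.940 = 1.166 L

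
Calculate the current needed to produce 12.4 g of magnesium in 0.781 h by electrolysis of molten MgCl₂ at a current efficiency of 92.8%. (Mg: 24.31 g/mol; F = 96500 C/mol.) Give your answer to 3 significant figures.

n(Mg) = 12.4 / 24.31 = 0.5101 mol
Mg²⁺ + 2e⁻ → Mg, so n(e⁻) = 2 × 0.5101 = 1.020 mol
Q = 1.020 × 96500 / 0.928 = 1.061×10^5 C
I = Q / t = 1.061×10^5 / 2811.6 s = 37.7 A

37.7 A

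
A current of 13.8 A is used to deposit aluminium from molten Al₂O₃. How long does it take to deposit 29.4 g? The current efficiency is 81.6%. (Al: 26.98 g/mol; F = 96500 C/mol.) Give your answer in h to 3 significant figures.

n(Al) = 29.4 / 26.98 = 1.090 mol
Al³⁺ + 3e⁻ → Al, so n(e⁻) = 3 × 1.090 = 3.270 mol
Q = 3.270 × 96500 / 0.816 = 3.867×10^5 C
t = Q / I = 3.867×10^5 / 13.8 = 28020 s = 7.78 h

7.78 h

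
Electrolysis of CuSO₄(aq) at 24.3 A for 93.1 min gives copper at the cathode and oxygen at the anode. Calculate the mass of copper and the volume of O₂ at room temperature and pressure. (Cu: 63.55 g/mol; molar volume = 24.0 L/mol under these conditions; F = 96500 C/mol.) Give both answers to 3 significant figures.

44.7 g Cu; 8.44 L O₂

Q = 24.3 × 5586 = 1.357×10^5 C; n(e⁻) = 1.357×10^5 / 96500 = 1.406 mol
Cathode: Cu²⁺ + 2e⁻ → Cu → n(Cu) = 1.406/2 = 0.7030 mol → 44.7 g
Anode: 2H₂O → O₂ + 4H⁺ + 4e⁻ → n(O₂) = 1.406/4 = 0.3515 mol → 8.44 L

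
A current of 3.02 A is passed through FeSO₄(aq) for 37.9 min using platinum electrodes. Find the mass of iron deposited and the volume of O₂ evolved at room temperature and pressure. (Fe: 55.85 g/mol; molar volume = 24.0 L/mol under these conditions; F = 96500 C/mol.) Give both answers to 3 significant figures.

1.99 g Fe; 0.427 L O₂

Q = 3.02 × 2274 = 6867 C; n(e⁻) = 6867 / 96500 = 0.07116 mol
Cathode: Fe²⁺ + 2e⁻ → Fe → n(Fe) = 0.07116/2 = 0.03558 mol → 1.99 g
Anode: 2H₂O → O₂ + 4H⁺ + 4e⁻ → n(O₂) = 0.07116/4 = 0.01779 mol → 0.427 L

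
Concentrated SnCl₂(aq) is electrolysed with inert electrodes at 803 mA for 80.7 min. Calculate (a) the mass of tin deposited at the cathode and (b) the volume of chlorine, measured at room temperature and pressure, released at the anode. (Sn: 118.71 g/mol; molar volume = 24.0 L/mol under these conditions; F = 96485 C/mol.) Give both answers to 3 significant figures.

2.39 g Sn; 0.484 L Cl₂

Q = 0.803 × 4842 = 3888 C; n(e⁻) = 3888 / 96485 = 0.04030 mol
Cathode: Sn²⁺ + 2e⁻ → Sn → n(Sn) = 0.04030/2 = 0.02015 mol → 2.39 g
Anode: 2Cl⁻ → Cl₂ + 2e⁻ → n(Cl₂) = 0.04030/2 = 0.02015 mol → 0.484 L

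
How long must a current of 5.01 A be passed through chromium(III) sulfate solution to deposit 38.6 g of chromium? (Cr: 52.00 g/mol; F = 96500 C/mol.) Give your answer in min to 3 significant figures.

n(Cr) = 38.6 / 52.00 = 0.7423 mol
Cr³⁺ + 3e⁻ → Cr, so n(e⁻) = 3 × 0.7423 = 2.227 mol
Q = 2.227 × 96500 = 2.149×10^5 C
t = Q / I = 2.149×10^5 / 5.01 = 42890 s = 715 min

715 min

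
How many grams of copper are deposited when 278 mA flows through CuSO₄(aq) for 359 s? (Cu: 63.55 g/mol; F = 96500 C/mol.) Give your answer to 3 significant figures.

0.0329 g

Charge passed = 0.278 × 359 = 99.80 C
n(e⁻) = Q/F = 99.80/96500 = 0.001034 mol
Cu²⁺ + 2e⁻ → Cu, so n(Cu) = 0.001034 / 2 = 5.170×10^-4 mol
m = 5.170×10^-4 × 63.55 = 0.0329 g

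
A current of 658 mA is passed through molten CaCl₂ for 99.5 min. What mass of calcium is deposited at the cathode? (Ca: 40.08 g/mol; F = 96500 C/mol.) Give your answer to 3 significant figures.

0.816 g

Charge passed = 0.658 × 5970 = 3928 C
Moles of electrons = 3928 / 96500 = 0.04070 mol
Ca²⁺ + 2e⁻ → Ca, so n(Ca) = 0.04070 / 2 = 0.02035 mol
m = 0.02035 × 40.08 = 0.816 g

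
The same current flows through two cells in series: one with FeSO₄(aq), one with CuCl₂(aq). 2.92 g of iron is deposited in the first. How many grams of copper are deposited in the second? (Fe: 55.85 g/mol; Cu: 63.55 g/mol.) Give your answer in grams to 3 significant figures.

n(Fe) = 2.92 / 55.85 = 0.05228 mol
Fe²⁺ + 2e⁻ → Fe, so n(e⁻) = 2 × 0.05228 = 0.1046 mol
Same current for the same time ⇒ same n(e⁻) = 0.1046 mol in both cells.
Cu²⁺ + 2e⁻ → Cu, so n(Cu) = 0.1046 / 2 = 0.05230 mol
m(Cu) = 0.05230 × 63.55 = 3.32 g

3.32 g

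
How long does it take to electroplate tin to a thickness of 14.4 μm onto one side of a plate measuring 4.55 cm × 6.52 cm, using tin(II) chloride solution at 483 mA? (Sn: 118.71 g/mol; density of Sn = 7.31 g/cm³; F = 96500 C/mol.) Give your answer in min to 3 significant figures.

17.5 min

Plated area = 4.55 × 6.52 = 29.67 cm²
Volume = 29.67 × 14.4×10⁻⁴ cm = 0.04272 cm³
m(Sn) = 0.04272 × 7.31 = 0.3123 g
n(Sn) = 0.3123 / 118.71 = 0.002631 mol; n(e⁻) = 2 × 0.002631 = 0.005262 mol
Q = 0.005262 × 96500 = 507.8 C
t = 507.8 / 0.483 = 1051 s = 17.5 min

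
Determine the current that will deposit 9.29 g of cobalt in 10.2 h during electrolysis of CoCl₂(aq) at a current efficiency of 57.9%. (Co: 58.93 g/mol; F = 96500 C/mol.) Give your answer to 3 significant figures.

n(Co) = 9.29 / 58.93 = 0.1576 mol
Co²⁺ + 2e⁻ → Co, so n(e⁻) = 2 × 0.1576 = 0.3152 mol
Q = 0.3152 × 96500 / 0.579 = 52530 C
I = Q / t = 52530 / 36720 s = 1.43 A

1.43 A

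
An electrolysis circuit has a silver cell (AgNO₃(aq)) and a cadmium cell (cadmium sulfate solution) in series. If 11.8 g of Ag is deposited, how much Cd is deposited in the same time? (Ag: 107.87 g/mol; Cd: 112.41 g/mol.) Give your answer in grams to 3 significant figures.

6.15 g

n(Ag) = 11.8 / 107.87 = 0.1094 mol
Ag⁺ + e⁻ → Ag, so n(e⁻) = 0.1094 mol
Same current for the same time ⇒ same n(e⁻) = 0.1094 mol in both cells.
Cd²⁺ + 2e⁻ → Cd, so n(Cd) = 0.1094 / 2 = 0.05470 mol
m(Cd) = 0.05470 × 112.41 = 6.15 g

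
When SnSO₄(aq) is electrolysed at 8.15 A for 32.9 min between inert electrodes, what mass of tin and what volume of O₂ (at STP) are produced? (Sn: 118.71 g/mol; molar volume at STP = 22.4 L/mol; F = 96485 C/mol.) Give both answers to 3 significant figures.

9.90 g Sn; 0.934 L O₂

Q = 8.15 × 1974 = 16090 C; n(e⁻) = 16090 / 96485 = 0.1668 mol
Cathode: Sn²⁺ + 2e⁻ → Sn → n(Sn) = 0.1668/2 = 0.08340 mol → 9.90 g
Anode: 2H₂O → O₂ + 4H⁺ + 4e⁻ → n(O₂) = 0.1668/4 = 0.04170 mol → 0.934 L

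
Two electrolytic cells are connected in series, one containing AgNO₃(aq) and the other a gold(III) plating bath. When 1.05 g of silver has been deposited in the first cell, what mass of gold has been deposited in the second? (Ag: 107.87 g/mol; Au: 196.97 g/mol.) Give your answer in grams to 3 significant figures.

n(Ag) = 1.05 / 107.87 = 0.009734 mol
Ag⁺ + e⁻ → Ag, so n(e⁻) = 0.009734 mol
Since the cells are in series, n(e⁻) in the Au cell is also 0.009734 mol.
Au³⁺ + 3e⁻ → Au, so n(Au) = 0.009734 / 3 = 0.003245 mol
m(Au) = 0.003245 × 196.97 = 0.639 g

0.639 g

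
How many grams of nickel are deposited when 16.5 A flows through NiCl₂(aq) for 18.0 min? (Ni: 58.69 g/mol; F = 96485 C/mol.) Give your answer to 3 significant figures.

Charge passed = 16.5 × 1080 = 17820 C
n(e⁻) = Q/F = 17820/96485 = 0.1847 mol
Ni²⁺ + 2e⁻ → Ni, so n(Ni) = 0.1847 / 2 = 0.09235 mol
m = 0.09235 × 58.69 = 5.42 g

5.42 g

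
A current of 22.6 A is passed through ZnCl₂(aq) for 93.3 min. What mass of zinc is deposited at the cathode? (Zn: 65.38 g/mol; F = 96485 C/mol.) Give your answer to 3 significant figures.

Q = 22.6 A × 5598 s = 1.265×10^5 C
n(e⁻) = Q/F = 1.265×10^5/96485 = 1.311 mol
Zn²⁺ + 2e⁻ → Zn, so n(Zn) = 1.311 / 2 = 0.6555 mol
m = 0.6555 × 65.38 = 42.9 g

42.9 g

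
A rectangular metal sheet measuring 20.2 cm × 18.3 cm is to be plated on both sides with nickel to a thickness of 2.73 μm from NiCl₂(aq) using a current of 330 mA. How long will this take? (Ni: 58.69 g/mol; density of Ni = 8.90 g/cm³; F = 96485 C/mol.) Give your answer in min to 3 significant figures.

Plated area = 2 × 20.2 × 18.3 = 739.3 cm²
Volume = 739.3 × 2.73×10⁻⁴ cm = 0.2018 cm³
m(Ni) = 0.2018 × 8.90 = 1.796 g
n(Ni) = 1.796 / 58.69 = 0.03060 mol; n(e⁻) = 2 × 0.03060 = 0.06120 mol
Q = 0.06120 × 96485 = 5905 C
t = 5905 / 0.330 = 17890 s = 298 min

298 min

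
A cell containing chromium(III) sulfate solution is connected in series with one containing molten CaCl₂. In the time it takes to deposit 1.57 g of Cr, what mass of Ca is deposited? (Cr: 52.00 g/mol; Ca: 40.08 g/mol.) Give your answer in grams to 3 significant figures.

1.82 g

n(Cr) = 1.57 / 52.00 = 0.03019 mol
Cr³⁺ + 3e⁻ → Cr, so n(e⁻) = 3 × 0.03019 = 0.09057 mol
In series, the same 0.09057 mol of electrons flows through the second cell.
Ca²⁺ + 2e⁻ → Ca, so n(Ca) = 0.09057 / 2 = 0.04529 mol
m(Ca) = 0.04529 × 40.08 = 1.82 g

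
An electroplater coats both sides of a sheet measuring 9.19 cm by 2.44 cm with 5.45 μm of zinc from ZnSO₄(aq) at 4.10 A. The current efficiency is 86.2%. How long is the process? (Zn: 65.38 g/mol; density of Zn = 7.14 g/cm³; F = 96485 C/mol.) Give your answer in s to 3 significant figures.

146 s

Plated area = 2 × 9.19 × 2.44 = 44.85 cm²
Volume = 44.85 × 5.45×10⁻⁴ cm = 0.02444 cm³
m(Zn) = 0.02444 × 7.14 = 0.1745 g
n(Zn) = 0.1745 / 65.38 = 0.002669 mol; n(e⁻) = 2 × 0.002669 = 0.005338 mol
Q = 0.005338 × 96485 / 0.862 = 597.5 C
t = 597.5 / 4.10 = 145.7 s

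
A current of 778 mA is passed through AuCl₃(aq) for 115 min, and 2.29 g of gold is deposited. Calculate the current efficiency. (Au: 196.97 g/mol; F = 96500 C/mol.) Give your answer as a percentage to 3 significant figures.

62.7%

Q = 0.778 × 6900 = 5368 C
n(e⁻) = 5368 / 96500 = 0.05563 mol
Au³⁺ + 3e⁻ → Au, so theoretical n(Au) = 0.01854 mol → 3.652 g
Efficiency = 2.29 / 3.652 = 0.6271 = 62.7%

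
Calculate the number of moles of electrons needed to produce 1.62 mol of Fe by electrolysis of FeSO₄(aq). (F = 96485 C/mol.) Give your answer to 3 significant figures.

Fe²⁺ + 2e⁻ → Fe, so n(e⁻) = 2 × 1.62 = 3.240 mol

3.24 mol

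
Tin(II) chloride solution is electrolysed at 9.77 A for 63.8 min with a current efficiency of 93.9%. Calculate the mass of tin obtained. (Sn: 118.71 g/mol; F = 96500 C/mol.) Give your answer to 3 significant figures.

Q = 9.77 × 3828 = 37400 C
n(e⁻) = 37400 / 96500 = 0.3876 mol
Sn²⁺ + 2e⁻ → Sn, so theoretical m(Sn) = 0.1938 × 118.71 = 23.01 g
Actual mass = 93.9% × 23.01 = 21.6 g

21.6 g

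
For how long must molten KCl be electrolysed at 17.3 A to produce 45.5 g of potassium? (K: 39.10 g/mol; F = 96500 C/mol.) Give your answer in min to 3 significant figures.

n(K) = 45.5 / 39.10 = 1.164 mol
K⁺ + e⁻ → K, so n(e⁻) = 1.164 mol
Q = 1.164 × 96500 = 1.123×10^5 C
t = Q / I = 1.123×10^5 / 17.3 = 6491 s = 108 min

108 min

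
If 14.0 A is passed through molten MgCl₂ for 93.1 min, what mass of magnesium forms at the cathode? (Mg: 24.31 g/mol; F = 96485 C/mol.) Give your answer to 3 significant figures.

Q = 14.0 A × 5586 s = 78200 C
Moles of electrons = 78200 / 96485 = 0.8105 mol
Mg²⁺ + 2e⁻ → Mg, so n(Mg) = 0.8105 / 2 = 0.4053 mol
m = 0.4053 × 24.31 = 9.85 g

9.85 g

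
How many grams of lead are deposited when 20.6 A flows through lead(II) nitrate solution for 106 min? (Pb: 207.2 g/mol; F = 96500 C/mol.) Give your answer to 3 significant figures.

Charge passed = 20.6 × 6360 = 1.310×10^5 C
n(e⁻) = Q/F = 1.310×10^5/96500 = 1.358 mol
Pb²⁺ + 2e⁻ → Pb, so n(Pb) = 1.358 / 2 = 0.6790 mol
m = 0.6790 × 207.2 = 141 g

141 g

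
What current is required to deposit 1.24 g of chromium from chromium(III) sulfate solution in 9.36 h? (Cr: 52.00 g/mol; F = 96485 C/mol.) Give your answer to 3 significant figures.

n(Cr) = 1.24 / 52.00 = 0.02385 mol
Cr³⁺ + 3e⁻ → Cr, so n(e⁻) = 3 × 0.02385 = 0.07155 mol
Q = 0.07155 × 96485 = 6904 C
I = Q / t = 6904 / 33696 s = 0.205 A

0.205 A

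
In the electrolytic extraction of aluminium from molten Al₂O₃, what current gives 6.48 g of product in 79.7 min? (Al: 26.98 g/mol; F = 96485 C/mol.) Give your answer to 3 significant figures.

n(Al) = 6.48 / 26.98 = 0.2402 mol
Al³⁺ + 3e⁻ → Al, so n(e⁻) = 3 × 0.2402 = 0.7206 mol
Q = 0.7206 × 96485 = 69530 C
I = Q / t = 69530 / 4782 s = 14.5 A

14.5 A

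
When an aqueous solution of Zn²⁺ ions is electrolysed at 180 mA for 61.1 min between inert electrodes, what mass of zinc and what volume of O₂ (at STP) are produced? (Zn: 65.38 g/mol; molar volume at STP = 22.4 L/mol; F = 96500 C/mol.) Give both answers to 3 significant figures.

Q = 0.180 × 3666 = 659.9 C; n(e⁻) = 659.9 / 96500 = 0.006838 mol
Cathode: Zn²⁺ + 2e⁻ → Zn → n(Zn) = 0.006838/2 = 0.003419 mol → 0.224 g
Anode: 2H₂O → O₂ + 4H⁺ + 4e⁻ → n(O₂) = 0.006838/4 = 0.001710 mol → 0.0383 L

0.224 g Zn; 0.0383 L O₂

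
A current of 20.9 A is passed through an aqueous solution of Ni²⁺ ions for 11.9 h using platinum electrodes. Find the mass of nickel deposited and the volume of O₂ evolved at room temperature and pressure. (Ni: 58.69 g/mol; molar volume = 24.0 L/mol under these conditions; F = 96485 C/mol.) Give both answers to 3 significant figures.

272 g Ni; 55.7 L O₂

Q = 20.9 × 42840 = 8.954×10^5 C; n(e⁻) = 8.954×10^5 / 96485 = 9.280 mol
Cathode: Ni²⁺ + 2e⁻ → Ni → n(Ni) = 9.280/2 = 4.640 mol → 272 g
Anode: 2H₂O → O₂ + 4H⁺ + 4e⁻ → n(O₂) = 9.280/4 = 2.320 mol → 55.7 L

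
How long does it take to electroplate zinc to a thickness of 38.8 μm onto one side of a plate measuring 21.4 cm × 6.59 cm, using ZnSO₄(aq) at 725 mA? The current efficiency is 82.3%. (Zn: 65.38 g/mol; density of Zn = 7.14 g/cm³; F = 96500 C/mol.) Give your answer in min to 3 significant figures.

322 min

Plated area = 21.4 × 6.59 = 141.0 cm²
Volume = 141.0 × 38.8×10⁻⁴ cm = 0.5471 cm³
m(Zn) = 0.5471 × 7.14 = 3.906 g
n(Zn) = 3.906 / 65.38 = 0.05974 mol; n(e⁻) = 2 × 0.05974 = 0.1195 mol
Q = 0.1195 × 96500 / 0.823 = 14010 C
t = 14010 / 0.725 = 19320 s = 322 min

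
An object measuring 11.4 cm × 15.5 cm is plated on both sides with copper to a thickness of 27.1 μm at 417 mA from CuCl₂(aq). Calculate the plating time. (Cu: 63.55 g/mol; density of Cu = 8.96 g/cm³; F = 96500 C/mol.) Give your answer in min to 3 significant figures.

1040 min

Plated area = 2 × 11.4 × 15.5 = 353.4 cm²
Volume = 353.4 × 27.1×10⁻⁴ cm = 0.9577 cm³
m(Cu) = 0.9577 × 8.96 = 8.581 g
n(Cu) = 8.581 / 63.55 = 0.1350 mol; n(e⁻) = 2 × 0.1350 = 0.2700 mol
Q = 0.2700 × 96500 = 26060 C
t = 26060 / 0.417 = 62490 s = 1040 min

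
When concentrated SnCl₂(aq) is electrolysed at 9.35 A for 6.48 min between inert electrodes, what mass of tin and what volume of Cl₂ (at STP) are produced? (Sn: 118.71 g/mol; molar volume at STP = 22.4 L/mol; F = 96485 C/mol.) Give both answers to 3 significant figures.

Q = 9.35 × 388.8 = 3635 C; n(e⁻) = 3635 / 96485 = 0.03767 mol
Cathode: Sn²⁺ + 2e⁻ → Sn → n(Sn) = 0.03767/2 = 0.01884 mol → 2.24 g
Anode: 2Cl⁻ → Cl₂ + 2e⁻ → n(Cl₂) = 0.03767/2 = 0.01884 mol → 0.422 L

2.24 g Sn; 0.422 L Cl₂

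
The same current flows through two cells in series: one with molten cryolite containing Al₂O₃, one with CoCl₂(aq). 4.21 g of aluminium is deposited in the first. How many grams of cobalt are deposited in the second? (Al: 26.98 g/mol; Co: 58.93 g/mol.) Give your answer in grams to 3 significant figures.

13.8 g

n(Al) = 4.21 / 26.98 = 0.1560 mol
Al³⁺ + 3e⁻ → Al, so n(e⁻) = 3 × 0.1560 = 0.4680 mol
Since the cells are in series, n(e⁻) in the Co cell is also 0.4680 mol.
Co²⁺ + 2e⁻ → Co, so n(Co) = 0.4680 / 2 = 0.2340 mol
m(Co) = 0.2340 × 58.93 = 13.8 g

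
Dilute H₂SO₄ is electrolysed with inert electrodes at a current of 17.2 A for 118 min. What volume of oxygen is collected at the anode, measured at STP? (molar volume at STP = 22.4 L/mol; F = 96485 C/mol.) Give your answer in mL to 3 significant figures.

7070 mL

Charge passed = 17.2 × 7080 = 1.218×10^5 C
n(e⁻) = Q/F = 1.218×10^5/96485 = 1.262 mol
2H₂O → O₂ + 4H⁺ + 4e⁻, so n(O₂) = 1.262 / 4 = 0.3155 mol
V = 0.3155 × 22.4 = 7.067 L
= 7070 mL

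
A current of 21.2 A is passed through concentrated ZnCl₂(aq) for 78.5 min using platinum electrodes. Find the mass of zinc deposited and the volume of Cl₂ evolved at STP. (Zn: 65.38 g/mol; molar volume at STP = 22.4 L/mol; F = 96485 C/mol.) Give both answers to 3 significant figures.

Q = 21.2 × 4710 = 99850 C; n(e⁻) = 99850 / 96485 = 1.035 mol
Cathode: Zn²⁺ + 2e⁻ → Zn → n(Zn) = 1.035/2 = 0.5175 mol → 33.8 g
Anode: 2Cl⁻ → Cl₂ + 2e⁻ → n(Cl₂) = 1.035/2 = 0.5175 mol → 11.6 L

33.8 g Zn; 11.6 L Cl₂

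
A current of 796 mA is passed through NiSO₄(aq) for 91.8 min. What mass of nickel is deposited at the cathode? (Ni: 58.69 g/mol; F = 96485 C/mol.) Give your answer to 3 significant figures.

1.33 g

Charge passed = 0.796 × 5508 = 4384 C
n(e⁻) = Q/F = 4384/96485 = 0.04544 mol
Ni²⁺ + 2e⁻ → Ni, so n(Ni) = 0.04544 / 2 = 0.02272 mol
m = 0.02272 × 58.69 = 1.33 g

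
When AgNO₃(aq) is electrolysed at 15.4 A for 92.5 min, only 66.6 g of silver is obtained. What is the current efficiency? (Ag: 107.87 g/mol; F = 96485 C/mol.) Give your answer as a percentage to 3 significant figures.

69.7%

Q = 15.4 × 5550 = 85470 C
n(e⁻) = 85470 / 96485 = 0.8858 mol
Ag⁺ + e⁻ → Ag, so theoretical n(Ag) = 0.8858 mol → 95.55 g
Efficiency = 66.6 / 95.55 = 0.6970 = 69.7%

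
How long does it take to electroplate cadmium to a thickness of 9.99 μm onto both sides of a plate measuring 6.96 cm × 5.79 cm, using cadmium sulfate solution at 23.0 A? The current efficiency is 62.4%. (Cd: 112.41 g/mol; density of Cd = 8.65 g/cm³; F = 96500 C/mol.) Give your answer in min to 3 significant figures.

1.39 min

Plated area = 2 × 6.96 × 5.79 = 80.60 cm²
Volume = 80.60 × 9.99×10⁻⁴ cm = 0.08052 cm³
m(Cd) = 0.08052 × 8.65 = 0.6965 g
n(Cd) = 0.6965 / 112.41 = 0.006196 mol; n(e⁻) = 2 × 0.006196 = 0.01239 mol
Q = 0.01239 × 96500 / 0.624 = 1916 C
t = 1916 / 23.0 = 83.30 s = 1.39 min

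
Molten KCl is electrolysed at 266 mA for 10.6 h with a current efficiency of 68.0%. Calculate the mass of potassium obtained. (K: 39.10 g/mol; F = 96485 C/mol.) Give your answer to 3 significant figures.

2.80 g

Q = 0.266 × 38160 = 10150 C
n(e⁻) = 10150 / 96485 = 0.1052 mol
K⁺ + e⁻ → K, so theoretical m(K) = 0.1052 × 39.10 = 4.113 g
Actual mass = 68.0% × 4.113 = 2.80 g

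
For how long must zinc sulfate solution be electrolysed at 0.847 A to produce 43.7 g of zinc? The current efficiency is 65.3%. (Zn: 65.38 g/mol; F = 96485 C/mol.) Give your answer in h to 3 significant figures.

64.8 h

n(Zn) = 43.7 / 65.38 = 0.6684 mol
Zn²⁺ + 2e⁻ → Zn, so n(e⁻) = 2 × 0.6684 = 1.337 mol
Q = 1.337 × 96485 / 0.653 = 1.976×10^5 C
t = Q / I = 1.976×10^5 / 0.847 = 2.333×10^5 s = 64.8 h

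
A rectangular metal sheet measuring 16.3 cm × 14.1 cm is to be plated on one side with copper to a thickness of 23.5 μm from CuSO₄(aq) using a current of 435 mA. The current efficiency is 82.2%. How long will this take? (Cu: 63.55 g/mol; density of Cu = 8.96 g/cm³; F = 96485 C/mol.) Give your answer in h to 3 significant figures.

11.4 h

Plated area = 16.3 × 14.1 = 229.8 cm²
Volume = 229.8 × 23.5×10⁻⁴ cm = 0.5400 cm³
m(Cu) = 0.5400 × 8.96 = 4.838 g
n(Cu) = 4.838 / 63.55 = 0.07613 mol; n(e⁻) = 2 × 0.07613 = 0.1523 mol
Q = 0.1523 × 96485 / 0.822 = 17880 C
t = 17880 / 0.435 = 41100 s = 11.4 h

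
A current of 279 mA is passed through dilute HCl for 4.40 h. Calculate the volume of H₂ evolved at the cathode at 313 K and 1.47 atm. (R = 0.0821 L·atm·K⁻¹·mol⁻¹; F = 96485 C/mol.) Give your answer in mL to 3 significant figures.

Q = 0.279 A × 15840 s = 4419 C
Moles of electrons = 4419 / 96485 = 0.04580 mol
2H⁺ + 2e⁻ → H₂, so n(H₂) = 0.04580 / 2 = 0.02290 mol
V = nRT/P = 0.02290 × 0.0821 × 313 / 1.47 = 0.4003 L
= 400 mL

400 mL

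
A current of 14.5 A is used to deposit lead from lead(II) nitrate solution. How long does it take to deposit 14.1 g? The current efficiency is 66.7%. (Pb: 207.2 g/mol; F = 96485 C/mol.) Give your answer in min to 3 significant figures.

n(Pb) = 14.1 / 207.2 = 0.06805 mol
Pb²⁺ + 2e⁻ → Pb, so n(e⁻) = 2 × 0.06805 = 0.1361 mol
Q = 0.1361 × 96485 / 0.667 = 19690 C
t = Q / I = 19690 / 14.5 = 1358 s = 22.6 min

22.6 min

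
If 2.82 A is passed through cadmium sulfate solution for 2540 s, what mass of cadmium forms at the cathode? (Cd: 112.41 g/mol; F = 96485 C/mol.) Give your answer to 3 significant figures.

Charge passed = 2.82 × 2540 = 7163 C
n(e⁻) = Q/F = 7163/96485 = 0.07424 mol
Cd²⁺ + 2e⁻ → Cd, so n(Cd) = 0.07424 / 2 = 0.03712 mol
m = 0.03712 × 112.41 = 4.17 g

4.17 g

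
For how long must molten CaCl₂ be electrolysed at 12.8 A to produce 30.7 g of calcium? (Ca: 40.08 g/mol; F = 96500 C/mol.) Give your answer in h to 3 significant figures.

3.21 h

n(Ca) = 30.7 / 40.08 = 0.7660 mol
Ca²⁺ + 2e⁻ → Ca, so n(e⁻) = 2 × 0.7660 = 1.532 mol
Q = 1.532 × 96500 = 1.478×10^5 C
t = Q / I = 1.478×10^5 / 12.8 = 11550 s = 3.21 h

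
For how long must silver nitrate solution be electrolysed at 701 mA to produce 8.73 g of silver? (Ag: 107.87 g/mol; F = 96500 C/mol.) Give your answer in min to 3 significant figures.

n(Ag) = 8.73 / 107.87 = 0.08093 mol
Ag⁺ + e⁻ → Ag, so n(e⁻) = 0.08093 mol
Q = 0.08093 × 96500 = 7810 C
t = Q / I = 7810 / 0.701 = 11140 s = 186 min

186 min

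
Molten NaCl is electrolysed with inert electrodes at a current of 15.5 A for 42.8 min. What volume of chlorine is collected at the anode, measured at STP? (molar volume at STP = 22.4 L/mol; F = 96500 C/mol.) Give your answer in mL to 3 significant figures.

4620 mL

Q = 15.5 A × 2568 s = 39800 C
n(e⁻) = 39800 / 96500 = 0.4124 mol
2Cl⁻ → Cl₂ + 2e⁻, so n(Cl₂) = 0.4124 / 2 = 0.2062 mol
V = 0.2062 × 22.4 = 4.619 L
= 4620 mL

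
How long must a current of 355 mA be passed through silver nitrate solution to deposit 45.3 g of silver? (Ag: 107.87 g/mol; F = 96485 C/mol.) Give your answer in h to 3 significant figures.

31.7 h

n(Ag) = 45.3 / 107.87 = 0.4199 mol
Ag⁺ + e⁻ → Ag, so n(e⁻) = 0.4199 mol
Q = 0.4199 × 96485 = 40510 C
t = Q / I = 40510 / 0.355 = 1.141×10^5 s = 31.7 h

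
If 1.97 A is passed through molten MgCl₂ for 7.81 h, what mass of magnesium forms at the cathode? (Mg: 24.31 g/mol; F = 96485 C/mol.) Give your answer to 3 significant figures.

6.98 g

Q = 1.97 A × 28116 s = 55390 C
n(e⁻) = 55390 / 96485 = 0.5741 mol
Mg²⁺ + 2e⁻ → Mg, so n(Mg) = 0.5741 / 2 = 0.2871 mol
m = 0.2871 × 24.31 = 6.98 g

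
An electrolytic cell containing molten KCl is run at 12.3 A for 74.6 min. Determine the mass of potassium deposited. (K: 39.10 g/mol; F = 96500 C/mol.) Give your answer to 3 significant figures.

22.3 g

Q = It = 12.3 × 4476 = 55050 C
n(e⁻) = Q/F = 55050/96500 = 0.5705 mol
K⁺ + e⁻ → K, so n(K) = 0.5705 mol
m = 0.5705 × 39.10 = 22.3 g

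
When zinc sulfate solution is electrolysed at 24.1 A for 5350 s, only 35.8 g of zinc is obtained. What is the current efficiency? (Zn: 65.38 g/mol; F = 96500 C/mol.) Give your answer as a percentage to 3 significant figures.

Q = 24.1 × 5350 = 1.289×10^5 C
n(e⁻) = 1.289×10^5 / 96500 = 1.336 mol
Zn²⁺ + 2e⁻ → Zn, so theoretical n(Zn) = 0.6680 mol → 43.67 g
Efficiency = 35.8 / 43.67 = 0.8198 = 82.0%

82.0%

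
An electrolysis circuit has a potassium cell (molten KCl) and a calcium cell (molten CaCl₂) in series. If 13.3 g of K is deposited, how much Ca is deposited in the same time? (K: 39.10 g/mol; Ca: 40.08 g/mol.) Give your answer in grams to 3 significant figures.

6.82 g

n(K) = 13.3 / 39.10 = 0.3402 mol
K⁺ + e⁻ → K, so n(e⁻) = 0.3402 mol
In series, the same 0.3402 mol of electrons flows through the second cell.
Ca²⁺ + 2e⁻ → Ca, so n(Ca) = 0.3402 / 2 = 0.1701 mol
m(Ca) = 0.1701 × 40.08 = 6.82 g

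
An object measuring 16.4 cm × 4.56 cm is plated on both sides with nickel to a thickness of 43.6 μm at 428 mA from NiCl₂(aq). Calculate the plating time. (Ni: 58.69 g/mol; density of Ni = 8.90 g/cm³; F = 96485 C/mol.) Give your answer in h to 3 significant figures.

12.4 h

Plated area = 2 × 16.4 × 4.56 = 149.6 cm²
Volume = 149.6 × 43.6×10⁻⁴ cm = 0.6523 cm³
m(Ni) = 0.6523 × 8.90 = 5.805 g
n(Ni) = 5.805 / 58.69 = 0.09891 mol; n(e⁻) = 2 × 0.09891 = 0.1978 mol
Q = 0.1978 × 96485 = 19080 C
t = 19080 / 0.428 = 44580 s = 12.4 h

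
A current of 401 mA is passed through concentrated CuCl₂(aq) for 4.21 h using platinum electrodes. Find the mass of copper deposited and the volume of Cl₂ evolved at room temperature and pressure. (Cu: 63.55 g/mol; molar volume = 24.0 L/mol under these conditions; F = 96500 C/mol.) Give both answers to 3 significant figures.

Q = 0.401 × 15156 = 6078 C; n(e⁻) = 6078 / 96500 = 0.06298 mol
Cathode: Cu²⁺ + 2e⁻ → Cu → n(Cu) = 0.06298/2 = 0.03149 mol → 2.00 g
Anode: 2Cl⁻ → Cl₂ + 2e⁻ → n(Cl₂) = 0.06298/2 = 0.03149 mol → 0.756 L

2.00 g Cu; 0.756 L Cl₂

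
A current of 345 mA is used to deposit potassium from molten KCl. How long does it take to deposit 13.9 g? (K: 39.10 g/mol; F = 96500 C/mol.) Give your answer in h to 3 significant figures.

n(K) = 13.9 / 39.10 = 0.3555 mol
K⁺ + e⁻ → K, so n(e⁻) = 0.3555 mol
Q = 0.3555 × 96500 = 34310 C
t = Q / I = 34310 / 0.345 = 99450 s = 27.6 h

27.6 h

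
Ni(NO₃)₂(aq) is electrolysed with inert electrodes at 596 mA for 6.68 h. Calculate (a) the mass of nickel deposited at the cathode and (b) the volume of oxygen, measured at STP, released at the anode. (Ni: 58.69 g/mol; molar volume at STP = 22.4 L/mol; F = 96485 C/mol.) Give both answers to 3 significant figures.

4.36 g Ni; 0.832 L O₂

Q = 0.596 × 24048 = 14330 C; n(e⁻) = 14330 / 96485 = 0.1485 mol
Cathode: Ni²⁺ + 2e⁻ → Ni → n(Ni) = 0.1485/2 = 0.07425 mol → 4.36 g
Anode: 2H₂O → O₂ + 4H⁺ + 4e⁻ → n(O₂) = 0.1485/4 = 0.03713 mol → 0.832 L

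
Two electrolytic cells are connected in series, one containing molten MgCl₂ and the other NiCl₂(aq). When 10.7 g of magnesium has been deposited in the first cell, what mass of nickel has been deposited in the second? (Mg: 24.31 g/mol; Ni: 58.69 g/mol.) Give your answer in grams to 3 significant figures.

n(Mg) = 10.7 / 24.31 = 0.4401 mol
Mg²⁺ + 2e⁻ → Mg, so n(e⁻) = 2 × 0.4401 = 0.8802 mol
Same current for the same time ⇒ same n(e⁻) = 0.8802 mol in both cells.
Ni²⁺ + 2e⁻ → Ni, so n(Ni) = 0.8802 / 2 = 0.4401 mol
m(Ni) = 0.4401 × 58.69 = 25.8 g

25.8 g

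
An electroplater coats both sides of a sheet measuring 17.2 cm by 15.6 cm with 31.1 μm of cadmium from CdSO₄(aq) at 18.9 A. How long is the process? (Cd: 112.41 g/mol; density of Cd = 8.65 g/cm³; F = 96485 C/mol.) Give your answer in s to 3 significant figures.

1310 s

Plated area = 2 × 17.2 × 15.6 = 536.6 cm²
Volume = 536.6 × 31.1×10⁻⁴ cm = 1.669 cm³
m(Cd) = 1.669 × 8.65 = 14.44 g
n(Cd) = 14.44 / 112.41 = 0.1285 mol; n(e⁻) = 2 × 0.1285 = 0.2570 mol
Q = 0.2570 × 96485 = 24800 C
t = 24800 / 18.9 = 1312 s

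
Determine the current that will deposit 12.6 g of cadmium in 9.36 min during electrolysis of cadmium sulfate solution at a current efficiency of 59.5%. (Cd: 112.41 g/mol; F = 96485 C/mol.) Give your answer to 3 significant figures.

n(Cd) = 12.6 / 112.41 = 0.1121 mol
Cd²⁺ + 2e⁻ → Cd, so n(e⁻) = 2 × 0.1121 = 0.2242 mol
Q = 0.2242 × 96485 / 0.595 = 36360 C
I = Q / t = 36360 / 561.6 s = 64.7 A

64.7 A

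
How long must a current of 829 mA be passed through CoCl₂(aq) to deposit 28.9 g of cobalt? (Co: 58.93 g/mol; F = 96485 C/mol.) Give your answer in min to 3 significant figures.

1900 min

n(Co) = 28.9 / 58.93 = 0.4904 mol
Co²⁺ + 2e⁻ → Co, so n(e⁻) = 2 × 0.4904 = 0.9808 mol
Q = 0.9808 × 96485 = 94630 C
t = Q / I = 94630 / 0.829 = 1.141×10^5 s = 1900 min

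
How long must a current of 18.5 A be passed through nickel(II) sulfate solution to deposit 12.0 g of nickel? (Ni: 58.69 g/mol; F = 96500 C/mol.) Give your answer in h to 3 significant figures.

n(Ni) = 12.0 / 58.69 = 0.2045 mol
Ni²⁺ + 2e⁻ → Ni, so n(e⁻) = 2 × 0.2045 = 0.4090 mol
Q = 0.4090 × 96500 = 39470 C
t = Q / I = 39470 / 18.5 = 2134 s = 0.593 h

0.593 h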